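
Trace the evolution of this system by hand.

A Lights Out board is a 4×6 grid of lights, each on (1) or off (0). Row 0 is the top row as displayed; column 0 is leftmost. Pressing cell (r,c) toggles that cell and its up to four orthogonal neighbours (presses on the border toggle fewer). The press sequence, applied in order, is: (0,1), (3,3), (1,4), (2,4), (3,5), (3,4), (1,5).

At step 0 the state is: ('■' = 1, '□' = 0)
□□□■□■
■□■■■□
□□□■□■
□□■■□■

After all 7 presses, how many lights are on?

12

k=0  □□□■□■
■□■■■□
□□□■□■
□□■■□■
k=1  ■■■■□■
■■■■■□
□□□■□■
□□■■□■
k=2  ■■■■□■
■■■■■□
□□□□□■
□□□□■■
k=3  ■■■■■■
■■■□□■
□□□□■■
□□□□■■
k=4  ■■■■■■
■■■□■■
□□□■□□
□□□□□■
k=5  ■■■■■■
■■■□■■
□□□■□■
□□□□■□
k=6  ■■■■■■
■■■□■■
□□□■■■
□□□■□■
k=7  ■■■■■□
■■■□□□
□□□■■□
□□□■□■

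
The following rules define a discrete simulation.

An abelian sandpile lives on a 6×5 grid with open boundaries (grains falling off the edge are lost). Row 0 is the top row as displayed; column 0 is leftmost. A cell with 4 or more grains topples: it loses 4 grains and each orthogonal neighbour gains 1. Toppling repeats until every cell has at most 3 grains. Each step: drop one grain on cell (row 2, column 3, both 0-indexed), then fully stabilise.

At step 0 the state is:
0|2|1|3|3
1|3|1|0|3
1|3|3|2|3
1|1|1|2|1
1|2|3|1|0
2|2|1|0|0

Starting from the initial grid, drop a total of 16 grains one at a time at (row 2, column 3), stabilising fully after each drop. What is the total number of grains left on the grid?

[0] 0|2|1|3|3
1|3|1|0|3
1|3|3|2|3
1|1|1|2|1
1|2|3|1|0
2|2|1|0|0
[1] 0|2|1|3|3
1|3|1|0|3
1|3|3|3|3
1|1|1|2|1
1|2|3|1|0
2|2|1|0|0
[2] 0|3|2|0|1
2|0|3|3|1
2|1|1|2|1
1|2|2|3|2
1|2|3|1|0
2|2|1|0|0
[3] 0|3|2|0|1
2|0|3|3|1
2|1|1|3|1
1|2|2|3|2
1|2|3|1|0
2|2|1|0|0
[4] 0|3|3|1|1
2|1|0|1|2
2|1|3|2|2
1|2|3|0|3
1|2|3|2|0
2|2|1|0|0
[5] 0|3|3|1|1
2|1|0|1|2
2|1|3|3|2
1|2|3|0|3
1|2|3|2|0
2|2|1|0|0
[6] 0|3|3|1|1
2|1|1|2|2
2|2|1|1|3
1|3|1|2|3
1|3|0|3|0
2|2|2|0|0
[7] 0|3|3|1|1
2|1|1|2|2
2|2|1|2|3
1|3|1|2|3
1|3|0|3|0
2|2|2|0|0
[8] 0|3|3|1|1
2|1|1|2|2
2|2|1|3|3
1|3|1|2|3
1|3|0|3|0
2|2|2|0|0
[9] 0|3|3|1|1
2|1|1|3|3
2|2|2|2|1
1|3|2|1|1
1|3|1|0|2
2|2|2|1|0
[10] 0|3|3|1|1
2|1|1|3|3
2|2|2|3|1
1|3|2|1|1
1|3|1|0|2
2|2|2|1|0
[11] 0|3|3|2|2
2|1|2|1|0
2|2|3|1|3
1|3|2|2|1
1|3|1|0|2
2|2|2|1|0
[12] 0|3|3|2|2
2|1|2|1|0
2|2|3|2|3
1|3|2|2|1
1|3|1|0|2
2|2|2|1|0
[13] 0|3|3|2|2
2|1|2|1|0
2|2|3|3|3
1|3|2|2|1
1|3|1|0|2
2|2|2|1|0
[14] 0|3|3|2|2
2|1|3|2|1
2|3|0|2|0
1|3|3|3|2
1|3|1|0|2
2|2|2|1|0
[15] 0|3|3|2|2
2|1|3|2|1
2|3|0|3|0
1|3|3|3|2
1|3|1|0|2
2|2|2|1|0
[16] 0|3|3|2|2
2|2|3|3|1
3|0|3|1|1
2|2|1|1|3
2|0|3|1|2
2|3|2|1|0

54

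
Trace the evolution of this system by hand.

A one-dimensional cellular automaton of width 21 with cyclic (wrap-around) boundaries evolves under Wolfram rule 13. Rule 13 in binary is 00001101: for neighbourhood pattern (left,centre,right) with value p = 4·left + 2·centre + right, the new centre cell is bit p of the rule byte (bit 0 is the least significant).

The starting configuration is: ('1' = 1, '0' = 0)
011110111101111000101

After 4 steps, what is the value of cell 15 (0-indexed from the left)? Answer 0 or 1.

0

step 0: 011110111101111000101
step 1: 010000100001000010101
step 2: 010110101101011010101
step 3: 010100101001010010101
step 4: 010100101001010010101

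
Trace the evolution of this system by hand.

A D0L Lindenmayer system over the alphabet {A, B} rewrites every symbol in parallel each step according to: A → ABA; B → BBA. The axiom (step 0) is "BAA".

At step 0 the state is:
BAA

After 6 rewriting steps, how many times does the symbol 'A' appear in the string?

[0] BAA
[1] BBAABAABA
[2] BBABBAABAABABBAABAABABBAABA
[3] BBABBAABABBABBAABAABABBAABAABABBAABABBABBAABAABABBAABAABABBAABABBABBAABAABABBAABA
[4] BBABBAABABBABBAABAABABBAABABBABBAABABBABBAABAABABBAABAABAB…AABABBABBAABABBABBAABAABABBAABAABABBAABABBABBAABAABABBAABA  (len 243)
[5] BBABBAABABBABBAABAABABBAABABBABBAABABBABBAABAABABBAABAABAB…AABABBABBAABABBABBAABAABABBAABAABABBAABABBABBAABAABABBAABA  (len 729)
[6] BBABBAABABBABBAABAABABBAABABBABBAABABBABBAABAABABBAABAABAB…AABABBABBAABABBABBAABAABABBAABAABABBAABABBABBAABAABABBAABA  (len 2187)

1094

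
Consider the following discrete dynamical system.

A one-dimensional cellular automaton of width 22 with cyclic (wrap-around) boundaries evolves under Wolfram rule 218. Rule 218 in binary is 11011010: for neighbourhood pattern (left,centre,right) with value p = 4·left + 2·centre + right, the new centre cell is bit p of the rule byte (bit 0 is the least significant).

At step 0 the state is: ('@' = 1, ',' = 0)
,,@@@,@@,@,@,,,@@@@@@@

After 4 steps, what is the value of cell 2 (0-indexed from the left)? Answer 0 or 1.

[0] ,,@@@,@@,@,@,,,@@@@@@@
[1] @@@@@,@@,,,,@,@@@@@@@@
[2] @@@@@,@@@,,@,,@@@@@@@@
[3] @@@@@,@@@@@,@@@@@@@@@@
[4] @@@@@,@@@@@,@@@@@@@@@@

1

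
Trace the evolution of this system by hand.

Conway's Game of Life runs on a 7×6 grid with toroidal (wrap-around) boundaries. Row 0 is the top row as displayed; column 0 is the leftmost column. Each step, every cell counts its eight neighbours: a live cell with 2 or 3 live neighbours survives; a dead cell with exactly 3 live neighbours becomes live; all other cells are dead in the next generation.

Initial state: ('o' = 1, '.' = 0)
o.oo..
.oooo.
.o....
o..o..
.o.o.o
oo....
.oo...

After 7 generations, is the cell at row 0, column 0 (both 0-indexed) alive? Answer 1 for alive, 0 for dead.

0

[0] o.oo..
.oooo.
.o....
o..o..
.o.o.o
oo....
.oo...
[1] o...o.
o...o.
oo..o.
oo..o.
.o..oo
......
...o..
[2] ...oo.
o..oo.
...oo.
..ooo.
.o..oo
....o.
......
[3] ...ooo
..o...
......
..o...
..o..o
....oo
...oo.
[4] ..o..o
...oo.
......
......
...ooo
.....o
......
[5] ...oo.
...oo.
......
....o.
....oo
.....o
......
[6] ...oo.
...oo.
...oo.
....oo
....oo
....oo
....o.
[7] .....o
..o..o
......
......
o..o..
...o..
......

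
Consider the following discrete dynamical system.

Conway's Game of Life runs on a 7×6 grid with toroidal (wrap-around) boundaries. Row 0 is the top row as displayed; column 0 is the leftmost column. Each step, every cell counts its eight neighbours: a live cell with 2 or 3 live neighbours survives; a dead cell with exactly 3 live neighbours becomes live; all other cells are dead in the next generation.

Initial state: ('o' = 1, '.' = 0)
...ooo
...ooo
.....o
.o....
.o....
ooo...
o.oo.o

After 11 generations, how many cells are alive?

[0] ...ooo
...ooo
.....o
.o....
.o....
ooo...
o.oo.o
[1] ......
o..o..
o....o
o.....
......
...o.o
......
[2] ......
o....o
oo...o
o....o
......
......
......
[3] ......
.o...o
.o..o.
.o...o
......
......
......
[4] ......
o.....
.oo.oo
o.....
......
......
......
[5] ......
oo...o
.o...o
oo...o
......
......
......
[6] o.....
.o...o
..o.o.
.o...o
o.....
......
......
[7] o.....
oo...o
.oo.oo
oo...o
o.....
......
......
[8] oo...o
..o.o.
..o.o.
..o.o.
oo...o
......
......
[9] oo...o
o.o.o.
.oo.oo
o.o.o.
oo...o
o.....
o.....
[10] ......
..o.o.
..o.o.
..o.o.
......
......
......
[11] ......
......
.oo.oo
......
......
......
......

4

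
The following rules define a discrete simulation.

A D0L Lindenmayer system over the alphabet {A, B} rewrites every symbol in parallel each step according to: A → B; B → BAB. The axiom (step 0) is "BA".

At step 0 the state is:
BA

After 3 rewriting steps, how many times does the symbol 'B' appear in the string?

step 0: BA
step 1: BABB
step 2: BABBBABBAB
step 3: BABBBABBABBABBBABBABBBAB

17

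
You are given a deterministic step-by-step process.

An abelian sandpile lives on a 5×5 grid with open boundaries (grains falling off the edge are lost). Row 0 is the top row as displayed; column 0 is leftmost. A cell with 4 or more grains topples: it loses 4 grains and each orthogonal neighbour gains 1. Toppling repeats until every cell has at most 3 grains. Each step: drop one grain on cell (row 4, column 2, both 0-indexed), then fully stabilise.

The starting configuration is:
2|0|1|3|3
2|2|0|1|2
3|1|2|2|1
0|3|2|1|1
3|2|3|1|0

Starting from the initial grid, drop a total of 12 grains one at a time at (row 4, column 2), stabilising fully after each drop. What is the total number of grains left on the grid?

44

gen 0: 2|0|1|3|3
2|2|0|1|2
3|1|2|2|1
0|3|2|1|1
3|2|3|1|0
gen 1: 2|0|1|3|3
2|2|0|1|2
3|1|2|2|1
0|3|3|1|1
3|3|0|2|0
gen 2: 2|0|1|3|3
2|2|0|1|2
3|1|2|2|1
0|3|3|1|1
3|3|1|2|0
gen 3: 2|0|1|3|3
2|2|0|1|2
3|1|2|2|1
0|3|3|1|1
3|3|2|2|0
gen 4: 2|0|1|3|3
2|2|0|1|2
3|1|2|2|1
0|3|3|1|1
3|3|3|2|0
gen 5: 2|0|1|3|3
2|2|0|1|2
3|2|3|2|1
2|1|1|2|1
0|2|2|3|0
gen 6: 2|0|1|3|3
2|2|0|1|2
3|2|3|2|1
2|1|1|2|1
0|2|3|3|0
gen 7: 2|0|1|3|3
2|2|0|1|2
3|2|3|2|1
2|1|2|3|1
0|3|1|0|1
gen 8: 2|0|1|3|3
2|2|0|1|2
3|2|3|2|1
2|1|2|3|1
0|3|2|0|1
gen 9: 2|0|1|3|3
2|2|0|1|2
3|2|3|2|1
2|1|2|3|1
0|3|3|0|1
gen 10: 2|0|1|3|3
2|2|0|1|2
3|2|3|2|1
2|2|3|3|1
1|0|1|1|1
gen 11: 2|0|1|3|3
2|2|0|1|2
3|2|3|2|1
2|2|3|3|1
1|0|2|1|1
gen 12: 2|0|1|3|3
2|2|0|1|2
3|2|3|2|1
2|2|3|3|1
1|0|3|1|1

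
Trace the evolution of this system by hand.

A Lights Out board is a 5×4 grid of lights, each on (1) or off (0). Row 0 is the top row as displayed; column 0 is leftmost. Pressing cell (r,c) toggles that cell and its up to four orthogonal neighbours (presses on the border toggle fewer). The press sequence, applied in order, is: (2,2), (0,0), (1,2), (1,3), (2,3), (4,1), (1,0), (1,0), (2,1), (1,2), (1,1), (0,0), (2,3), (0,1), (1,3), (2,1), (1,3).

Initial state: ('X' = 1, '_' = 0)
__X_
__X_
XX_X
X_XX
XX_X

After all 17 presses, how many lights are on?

0) __X_
__X_
XX_X
X_XX
XX_X
1) __X_
____
X_X_
X__X
XX_X
2) XXX_
X___
X_X_
X__X
XX_X
3) XX__
XXXX
X___
X__X
XX_X
4) XX_X
XX__
X__X
X__X
XX_X
5) XX_X
XX_X
X_X_
X___
XX_X
6) XX_X
XX_X
X_X_
XX__
__XX
7) _X_X
___X
__X_
XX__
__XX
8) XX_X
XX_X
X_X_
XX__
__XX
9) XX_X
X__X
_X__
X___
__XX
10) XXXX
XXX_
_XX_
X___
__XX
11) X_XX
____
__X_
X___
__XX
12) _XXX
X___
__X_
X___
__XX
13) _XXX
X__X
___X
X__X
__XX
14) X__X
XX_X
___X
X__X
__XX
15) X___
XXX_
____
X__X
__XX
16) X___
X_X_
XXX_
XX_X
__XX
17) X__X
X__X
XXXX
XX_X
__XX

13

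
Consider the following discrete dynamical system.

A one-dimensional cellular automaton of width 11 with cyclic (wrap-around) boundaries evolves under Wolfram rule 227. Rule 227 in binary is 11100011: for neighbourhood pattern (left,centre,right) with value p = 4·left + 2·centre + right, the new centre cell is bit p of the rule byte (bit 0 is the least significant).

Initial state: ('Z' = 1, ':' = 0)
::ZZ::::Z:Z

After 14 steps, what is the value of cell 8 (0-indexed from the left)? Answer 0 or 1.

k=0  ::ZZ::::Z:Z
k=1  :Z:Z:ZZZ:Z:
k=2  Z:Z:Z:ZZZ::
k=3  :Z:Z:Z:ZZ:Z
k=4  Z:Z:Z:Z:ZZ:
k=5  :Z:Z:Z:Z:ZZ
k=6  Z:Z:Z:Z:Z:Z
k=7  ZZ:Z:Z:Z:Z:
k=8  :ZZ:Z:Z:Z:Z
k=9  Z:ZZ:Z:Z:Z:
k=10  :Z:ZZ:Z:Z:Z
k=11  Z:Z:ZZ:Z:Z:
k=12  :Z:Z:ZZ:Z:Z
k=13  Z:Z:Z:ZZ:Z:
k=14  :Z:Z:Z:ZZ:Z

1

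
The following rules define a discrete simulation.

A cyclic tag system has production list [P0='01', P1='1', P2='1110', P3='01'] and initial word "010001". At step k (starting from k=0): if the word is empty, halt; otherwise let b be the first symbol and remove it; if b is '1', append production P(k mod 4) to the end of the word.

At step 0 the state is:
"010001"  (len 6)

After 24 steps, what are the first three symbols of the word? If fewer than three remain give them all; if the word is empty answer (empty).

k=0  "010001"  (len 6)
k=1  "10001"  (len 5)
k=2  "00011"  (len 5)
k=3  "0011"  (len 4)
k=4  "011"  (len 3)
k=5  "11"  (len 2)
k=6  "11"  (len 2)
k=7  "11110"  (len 5)
k=8  "111001"  (len 6)
k=9  "1100101"  (len 7)
k=10  "1001011"  (len 7)
k=11  "0010111110"  (len 10)
k=12  "010111110"  (len 9)
k=13  "10111110"  (len 8)
k=14  "01111101"  (len 8)
k=15  "1111101"  (len 7)
k=16  "11110101"  (len 8)
k=17  "111010101"  (len 9)
k=18  "110101011"  (len 9)
k=19  "101010111110"  (len 12)
k=20  "0101011111001"  (len 13)
k=21  "101011111001"  (len 12)
k=22  "010111110011"  (len 12)
k=23  "10111110011"  (len 11)
k=24  "011111001101"  (len 12)

011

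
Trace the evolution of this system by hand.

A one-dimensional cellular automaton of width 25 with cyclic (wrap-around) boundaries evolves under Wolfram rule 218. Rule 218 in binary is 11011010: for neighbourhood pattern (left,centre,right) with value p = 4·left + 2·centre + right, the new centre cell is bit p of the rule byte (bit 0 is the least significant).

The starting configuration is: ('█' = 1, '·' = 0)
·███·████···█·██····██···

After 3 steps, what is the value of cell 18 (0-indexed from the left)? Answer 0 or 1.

1

[0] ·███·████···█·██····██···
[1] ████·█████·█··███··████··
[2] ████·█████··█████████████
[3] ████·████████████████████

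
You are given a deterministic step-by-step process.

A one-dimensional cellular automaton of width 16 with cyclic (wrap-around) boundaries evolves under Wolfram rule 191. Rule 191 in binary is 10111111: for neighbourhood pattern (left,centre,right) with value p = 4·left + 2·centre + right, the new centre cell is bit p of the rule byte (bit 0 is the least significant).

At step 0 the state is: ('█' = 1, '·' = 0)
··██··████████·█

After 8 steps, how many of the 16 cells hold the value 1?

14

[0] ··██··████████·█
[1] ███·█████████·██
[2] ██·█████████·███
[3] █·█████████·████
[4] ·█████████·█████
[5] █████████·█████·
[6] ████████·█████·█
[7] ███████·█████·██
[8] ██████·█████·███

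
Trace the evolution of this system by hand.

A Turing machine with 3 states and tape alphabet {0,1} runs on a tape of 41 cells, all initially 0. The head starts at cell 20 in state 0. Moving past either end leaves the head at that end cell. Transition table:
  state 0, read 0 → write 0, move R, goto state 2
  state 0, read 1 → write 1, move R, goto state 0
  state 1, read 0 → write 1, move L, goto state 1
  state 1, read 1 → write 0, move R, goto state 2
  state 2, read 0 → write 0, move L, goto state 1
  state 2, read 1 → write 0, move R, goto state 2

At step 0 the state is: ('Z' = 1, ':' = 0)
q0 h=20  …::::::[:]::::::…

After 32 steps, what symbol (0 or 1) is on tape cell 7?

k=0  q0 h=20  …::::::[:]::::::…
k=1  q2 h=21  …::::::[:]::::::…
k=2  q1 h=20  …::::::[:]::::::…
k=3  q1 h=19  …::::::[:]Z:::::…
k=4  q1 h=18  …::::::[:]ZZ::::…
k=5  q1 h=17  …::::::[:]ZZZ:::…
k=6  q1 h=16  …::::::[:]ZZZZ::…
k=7  q1 h=15  …::::::[:]ZZZZZ:…
k=8  q1 h=14  …::::::[:]ZZZZZZ…
k=9  q1 h=13  …::::::[:]ZZZZZZ…
k=10  q1 h=12  …::::::[:]ZZZZZZ…
k=11  q1 h=11  …::::::[:]ZZZZZZ…
k=12  q1 h=10  …::::::[:]ZZZZZZ…
k=13  q1 h= 9  …::::::[:]ZZZZZZ…
k=14  q1 h= 8  …::::::[:]ZZZZZZ…
k=15  q1 h= 7  …::::::[:]ZZZZZZ…
k=16  q1 h= 6  |::::::[:]ZZZZZZ…
k=17  q1 h= 5  |:::::[:]ZZZZZZ…
k=18  q1 h= 4  |::::[:]ZZZZZZ…
k=19  q1 h= 3  |:::[:]ZZZZZZ…
k=20  q1 h= 2  |::[:]ZZZZZZ…
k=21  q1 h= 1  |:[:]ZZZZZZ…
k=22  q1 h= 0  |[:]ZZZZZZ…
k=23  q1 h= 0  |[Z]ZZZZZZ…
k=24  q2 h= 1  |:[Z]ZZZZZZ…
k=25  q2 h= 2  |::[Z]ZZZZZZ…
k=26  q2 h= 3  |:::[Z]ZZZZZZ…
k=27  q2 h= 4  |::::[Z]ZZZZZZ…
k=28  q2 h= 5  |:::::[Z]ZZZZZZ…
k=29  q2 h= 6  |::::::[Z]ZZZZZZ…
k=30  q2 h= 7  …::::::[Z]ZZZZZZ…
k=31  q2 h= 8  …::::::[Z]ZZZZZZ…
k=32  q2 h= 9  …::::::[Z]ZZZZZZ…

0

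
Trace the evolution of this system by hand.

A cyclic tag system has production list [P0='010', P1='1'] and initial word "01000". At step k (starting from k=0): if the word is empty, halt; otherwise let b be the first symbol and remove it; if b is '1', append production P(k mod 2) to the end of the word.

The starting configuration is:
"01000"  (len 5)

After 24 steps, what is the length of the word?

gen 0: "01000"  (len 5)
gen 1: "1000"  (len 4)
gen 2: "0001"  (len 4)
gen 3: "001"  (len 3)
gen 4: "01"  (len 2)
gen 5: "1"  (len 1)
gen 6: "1"  (len 1)
gen 7: "010"  (len 3)
gen 8: "10"  (len 2)
gen 9: "0010"  (len 4)
gen 10: "010"  (len 3)
gen 11: "10"  (len 2)
gen 12: "01"  (len 2)
gen 13: "1"  (len 1)
gen 14: "1"  (len 1)
gen 15: "010"  (len 3)
gen 16: "10"  (len 2)
gen 17: "0010"  (len 4)
gen 18: "010"  (len 3)
gen 19: "10"  (len 2)
gen 20: "01"  (len 2)
gen 21: "1"  (len 1)
gen 22: "1"  (len 1)
gen 23: "010"  (len 3)
gen 24: "10"  (len 2)

2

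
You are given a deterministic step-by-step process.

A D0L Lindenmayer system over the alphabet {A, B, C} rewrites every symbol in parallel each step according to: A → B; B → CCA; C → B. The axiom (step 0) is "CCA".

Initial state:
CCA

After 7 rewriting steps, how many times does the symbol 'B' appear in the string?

step 0: CCA
step 1: BBB
step 2: CCACCACCA
step 3: BBBBBBBBB
step 4: CCACCACCACCACCACCACCACCACCA
step 5: BBBBBBBBBBBBBBBBBBBBBBBBBBB
step 6: CCACCACCACCACCACCACCACCACCACCACCACCACCACCACCACCACCACCACCACCACCACCACCACCACCACCACCA
step 7: BBBBBBBBBBBBBBBBBBBBBBBBBBBBBBBBBBBBBBBBBBBBBBBBBBBBBBBBBBBBBBBBBBBBBBBBBBBBBBBBB

81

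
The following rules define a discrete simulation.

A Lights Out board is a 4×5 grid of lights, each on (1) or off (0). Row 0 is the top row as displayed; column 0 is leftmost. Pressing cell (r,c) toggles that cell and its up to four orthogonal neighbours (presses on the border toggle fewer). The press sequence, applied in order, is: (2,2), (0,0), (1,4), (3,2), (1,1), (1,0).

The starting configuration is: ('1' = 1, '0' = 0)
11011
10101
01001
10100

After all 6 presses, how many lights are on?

gen 0: 11011
10101
01001
10100
gen 1: 11011
10001
00111
10000
gen 2: 00011
00001
00111
10000
gen 3: 00010
00010
00110
10000
gen 4: 00010
00010
00010
11110
gen 5: 01010
11110
01010
11110
gen 6: 11010
00110
11010
11110

12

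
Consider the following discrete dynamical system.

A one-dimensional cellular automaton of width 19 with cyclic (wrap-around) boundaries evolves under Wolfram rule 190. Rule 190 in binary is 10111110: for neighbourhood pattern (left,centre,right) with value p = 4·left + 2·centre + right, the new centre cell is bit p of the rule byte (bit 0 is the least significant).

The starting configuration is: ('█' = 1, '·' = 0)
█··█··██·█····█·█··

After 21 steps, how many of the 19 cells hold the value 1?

0) █··█··██·█····█·█··
1) ███████·███··██████
2) ██████·███·████████
3) █████·███·█████████
4) ████·███·██████████
5) ███·███·███████████
6) ██·███·████████████
7) █·███·█████████████
8) ·███·██████████████
9) ███·██████████████·
10) ██·██████████████·█
11) █·██████████████·██
12) ·██████████████·███
13) ██████████████·███·
14) █████████████·███·█
15) ████████████·███·██
16) ███████████·███·███
17) ██████████·███·████
18) █████████·███·█████
19) ████████·███·██████
20) ███████·███·███████
21) ██████·███·████████

17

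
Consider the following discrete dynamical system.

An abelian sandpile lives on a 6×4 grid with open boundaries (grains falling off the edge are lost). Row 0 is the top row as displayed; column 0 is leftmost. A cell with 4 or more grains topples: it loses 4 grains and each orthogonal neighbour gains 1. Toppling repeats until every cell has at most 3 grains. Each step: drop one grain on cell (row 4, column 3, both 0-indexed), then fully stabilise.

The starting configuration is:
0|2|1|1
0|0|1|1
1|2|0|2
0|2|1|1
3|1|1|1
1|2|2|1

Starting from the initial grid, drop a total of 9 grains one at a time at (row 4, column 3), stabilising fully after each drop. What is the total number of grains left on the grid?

34

[0] 0|2|1|1
0|0|1|1
1|2|0|2
0|2|1|1
3|1|1|1
1|2|2|1
[1] 0|2|1|1
0|0|1|1
1|2|0|2
0|2|1|1
3|1|1|2
1|2|2|1
[2] 0|2|1|1
0|0|1|1
1|2|0|2
0|2|1|1
3|1|1|3
1|2|2|1
[3] 0|2|1|1
0|0|1|1
1|2|0|2
0|2|1|2
3|1|2|0
1|2|2|2
[4] 0|2|1|1
0|0|1|1
1|2|0|2
0|2|1|2
3|1|2|1
1|2|2|2
[5] 0|2|1|1
0|0|1|1
1|2|0|2
0|2|1|2
3|1|2|2
1|2|2|2
[6] 0|2|1|1
0|0|1|1
1|2|0|2
0|2|1|2
3|1|2|3
1|2|2|2
[7] 0|2|1|1
0|0|1|1
1|2|0|2
0|2|1|3
3|1|3|0
1|2|2|3
[8] 0|2|1|1
0|0|1|1
1|2|0|2
0|2|1|3
3|1|3|1
1|2|2|3
[9] 0|2|1|1
0|0|1|1
1|2|0|2
0|2|1|3
3|1|3|2
1|2|2|3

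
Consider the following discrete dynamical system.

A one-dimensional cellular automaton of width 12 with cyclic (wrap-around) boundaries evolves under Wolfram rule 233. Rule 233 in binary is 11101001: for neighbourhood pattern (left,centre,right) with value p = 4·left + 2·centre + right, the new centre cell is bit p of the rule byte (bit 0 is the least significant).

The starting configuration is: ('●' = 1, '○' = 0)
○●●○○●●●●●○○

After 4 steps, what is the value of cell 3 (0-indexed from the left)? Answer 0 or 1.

t=0: ○●●○○●●●●●○○
t=1: ○●●○○●●●●●○●
t=2: ●●●○○●●●●●●○
t=3: ●●●○○●●●●●●●
t=4: ●●●○○●●●●●●●

0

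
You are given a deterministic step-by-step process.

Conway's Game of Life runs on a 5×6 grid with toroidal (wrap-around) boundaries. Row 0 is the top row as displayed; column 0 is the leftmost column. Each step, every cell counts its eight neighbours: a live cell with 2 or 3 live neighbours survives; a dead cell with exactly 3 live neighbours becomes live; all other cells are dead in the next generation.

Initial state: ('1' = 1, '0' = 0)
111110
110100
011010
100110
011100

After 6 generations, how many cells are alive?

7

0) 111110
110100
011010
100110
011100
1) 000011
000000
000010
100011
000000
2) 000000
000011
000010
000011
100000
3) 000001
000011
000100
000011
000001
4) 100001
000011
000100
000011
100001
5) 000000
100011
000100
100011
000000
6) 000001
000011
000100
000011
000001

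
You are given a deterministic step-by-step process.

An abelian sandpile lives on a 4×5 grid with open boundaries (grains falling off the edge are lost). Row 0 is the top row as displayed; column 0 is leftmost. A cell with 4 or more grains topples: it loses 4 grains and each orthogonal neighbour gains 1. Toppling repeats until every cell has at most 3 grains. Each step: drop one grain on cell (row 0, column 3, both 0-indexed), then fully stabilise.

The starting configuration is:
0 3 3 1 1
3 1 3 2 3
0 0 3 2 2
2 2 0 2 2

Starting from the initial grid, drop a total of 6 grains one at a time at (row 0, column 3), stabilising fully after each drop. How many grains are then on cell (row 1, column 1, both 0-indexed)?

3

step 0: 0 3 3 1 1
3 1 3 2 3
0 0 3 2 2
2 2 0 2 2
step 1: 0 3 3 2 1
3 1 3 2 3
0 0 3 2 2
2 2 0 2 2
step 2: 0 3 3 3 1
3 1 3 2 3
0 0 3 2 2
2 2 0 2 2
step 3: 1 0 2 2 3
3 3 2 2 1
0 1 1 1 0
2 2 1 3 3
step 4: 1 0 2 3 3
3 3 2 2 1
0 1 1 1 0
2 2 1 3 3
step 5: 1 0 3 1 0
3 3 2 3 2
0 1 1 1 0
2 2 1 3 3
step 6: 1 0 3 2 0
3 3 2 3 2
0 1 1 1 0
2 2 1 3 3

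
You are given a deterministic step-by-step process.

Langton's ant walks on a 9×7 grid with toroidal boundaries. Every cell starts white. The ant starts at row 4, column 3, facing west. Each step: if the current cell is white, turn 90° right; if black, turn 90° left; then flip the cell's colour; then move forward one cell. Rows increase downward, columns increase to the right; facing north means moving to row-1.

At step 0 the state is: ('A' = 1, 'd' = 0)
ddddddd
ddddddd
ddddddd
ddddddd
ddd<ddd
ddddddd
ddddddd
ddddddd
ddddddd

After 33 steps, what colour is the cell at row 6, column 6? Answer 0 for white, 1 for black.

[0] ddddddd
ddddddd
ddddddd
ddddddd
ddd<ddd
ddddddd
ddddddd
ddddddd
ddddddd
[1] ddddddd
ddddddd
ddddddd
ddd^ddd
dddAddd
ddddddd
ddddddd
ddddddd
ddddddd
[2] ddddddd
ddddddd
ddddddd
dddA>dd
dddAddd
ddddddd
ddddddd
ddddddd
ddddddd
[3] ddddddd
ddddddd
ddddddd
dddAAdd
dddAvdd
ddddddd
ddddddd
ddddddd
ddddddd
[4] ddddddd
ddddddd
ddddddd
dddAAdd
ddd<Add
ddddddd
ddddddd
ddddddd
ddddddd
[5] ddddddd
ddddddd
ddddddd
dddAAdd
ddddAdd
dddvddd
ddddddd
ddddddd
ddddddd
[6] ddddddd
ddddddd
ddddddd
dddAAdd
ddddAdd
dd<Addd
ddddddd
ddddddd
ddddddd
[7] ddddddd
ddddddd
ddddddd
dddAAdd
dd^dAdd
ddAAddd
ddddddd
ddddddd
ddddddd
[8] ddddddd
ddddddd
ddddddd
dddAAdd
ddA>Add
ddAAddd
ddddddd
ddddddd
ddddddd
[9] ddddddd
ddddddd
ddddddd
dddAAdd
ddAAAdd
ddAvddd
ddddddd
ddddddd
ddddddd
[10] ddddddd
ddddddd
ddddddd
dddAAdd
ddAAAdd
ddAd>dd
ddddddd
ddddddd
ddddddd
[11] ddddddd
ddddddd
ddddddd
dddAAdd
ddAAAdd
ddAdAdd
ddddvdd
ddddddd
ddddddd
[12] ddddddd
ddddddd
ddddddd
dddAAdd
ddAAAdd
ddAdAdd
ddd<Add
ddddddd
ddddddd
[13] ddddddd
ddddddd
ddddddd
dddAAdd
ddAAAdd
ddA^Add
dddAAdd
ddddddd
ddddddd
[14] ddddddd
ddddddd
ddddddd
dddAAdd
ddAAAdd
ddAA>dd
dddAAdd
ddddddd
ddddddd
[15] ddddddd
ddddddd
ddddddd
dddAAdd
ddAA^dd
ddAAddd
dddAAdd
ddddddd
ddddddd
[16] ddddddd
ddddddd
ddddddd
dddAAdd
ddA<ddd
ddAAddd
dddAAdd
ddddddd
ddddddd
[17] ddddddd
ddddddd
ddddddd
dddAAdd
ddAdddd
ddAvddd
dddAAdd
ddddddd
ddddddd
[18] ddddddd
ddddddd
ddddddd
dddAAdd
ddAdddd
ddAd>dd
dddAAdd
ddddddd
ddddddd
[19] ddddddd
ddddddd
ddddddd
dddAAdd
ddAdddd
ddAdAdd
dddAvdd
ddddddd
ddddddd
[20] ddddddd
ddddddd
ddddddd
dddAAdd
ddAdddd
ddAdAdd
dddAd>d
ddddddd
ddddddd
[21] ddddddd
ddddddd
ddddddd
dddAAdd
ddAdddd
ddAdAdd
dddAdAd
dddddvd
ddddddd
[22] ddddddd
ddddddd
ddddddd
dddAAdd
ddAdddd
ddAdAdd
dddAdAd
dddd<Ad
ddddddd
[23] ddddddd
ddddddd
ddddddd
dddAAdd
ddAdddd
ddAdAdd
dddA^Ad
ddddAAd
ddddddd
[24] ddddddd
ddddddd
ddddddd
dddAAdd
ddAdddd
ddAdAdd
dddAA>d
ddddAAd
ddddddd
[25] ddddddd
ddddddd
ddddddd
dddAAdd
ddAdddd
ddAdA^d
dddAAdd
ddddAAd
ddddddd
[26] ddddddd
ddddddd
ddddddd
dddAAdd
ddAdddd
ddAdAA>
dddAAdd
ddddAAd
ddddddd
[27] ddddddd
ddddddd
ddddddd
dddAAdd
ddAdddd
ddAdAAA
dddAAdv
ddddAAd
ddddddd
[28] ddddddd
ddddddd
ddddddd
dddAAdd
ddAdddd
ddAdAAA
dddAA<A
ddddAAd
ddddddd
[29] ddddddd
ddddddd
ddddddd
dddAAdd
ddAdddd
ddAdA^A
dddAAAA
ddddAAd
ddddddd
[30] ddddddd
ddddddd
ddddddd
dddAAdd
ddAdddd
ddAd<dA
dddAAAA
ddddAAd
ddddddd
[31] ddddddd
ddddddd
ddddddd
dddAAdd
ddAdddd
ddAdddA
dddAvAA
ddddAAd
ddddddd
[32] ddddddd
ddddddd
ddddddd
dddAAdd
ddAdddd
ddAdddA
dddAd>A
ddddAAd
ddddddd
[33] ddddddd
ddddddd
ddddddd
dddAAdd
ddAdddd
ddAdd^A
dddAddA
ddddAAd
ddddddd

1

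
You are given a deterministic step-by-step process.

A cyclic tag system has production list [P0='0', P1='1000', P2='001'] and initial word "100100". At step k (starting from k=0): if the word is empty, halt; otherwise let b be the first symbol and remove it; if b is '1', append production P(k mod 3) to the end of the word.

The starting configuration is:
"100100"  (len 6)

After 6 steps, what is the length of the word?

[0] "100100"  (len 6)
[1] "001000"  (len 6)
[2] "01000"  (len 5)
[3] "1000"  (len 4)
[4] "0000"  (len 4)
[5] "000"  (len 3)
[6] "00"  (len 2)

2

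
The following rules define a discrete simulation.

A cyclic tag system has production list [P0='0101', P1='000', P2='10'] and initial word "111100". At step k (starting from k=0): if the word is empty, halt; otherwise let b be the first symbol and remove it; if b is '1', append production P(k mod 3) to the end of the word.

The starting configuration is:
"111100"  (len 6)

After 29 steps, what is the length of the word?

t=0: "111100"  (len 6)
t=1: "111000101"  (len 9)
t=2: "11000101000"  (len 11)
t=3: "100010100010"  (len 12)
t=4: "000101000100101"  (len 15)
t=5: "00101000100101"  (len 14)
t=6: "0101000100101"  (len 13)
t=7: "101000100101"  (len 12)
t=8: "01000100101000"  (len 14)
t=9: "1000100101000"  (len 13)
t=10: "0001001010000101"  (len 16)
t=11: "001001010000101"  (len 15)
t=12: "01001010000101"  (len 14)
t=13: "1001010000101"  (len 13)
t=14: "001010000101000"  (len 15)
t=15: "01010000101000"  (len 14)
t=16: "1010000101000"  (len 13)
t=17: "010000101000000"  (len 15)
t=18: "10000101000000"  (len 14)
t=19: "00001010000000101"  (len 17)
t=20: "0001010000000101"  (len 16)
t=21: "001010000000101"  (len 15)
t=22: "01010000000101"  (len 14)
t=23: "1010000000101"  (len 13)
t=24: "01000000010110"  (len 14)
t=25: "1000000010110"  (len 13)
t=26: "000000010110000"  (len 15)
t=27: "00000010110000"  (len 14)
t=28: "0000010110000"  (len 13)
t=29: "000010110000"  (len 12)

12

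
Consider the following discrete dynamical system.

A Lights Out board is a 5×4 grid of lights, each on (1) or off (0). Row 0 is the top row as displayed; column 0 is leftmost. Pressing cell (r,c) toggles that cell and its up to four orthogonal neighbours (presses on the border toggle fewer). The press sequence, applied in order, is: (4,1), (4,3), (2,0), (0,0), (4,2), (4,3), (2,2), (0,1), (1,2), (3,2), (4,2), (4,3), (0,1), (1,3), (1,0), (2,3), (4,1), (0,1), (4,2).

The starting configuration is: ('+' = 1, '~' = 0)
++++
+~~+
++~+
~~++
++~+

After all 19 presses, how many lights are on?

step 0: ++++
+~~+
++~+
~~++
++~+
step 1: ++++
+~~+
++~+
~+++
~~++
step 2: ++++
+~~+
++~+
~++~
~~~~
step 3: ++++
~~~+
~~~+
+++~
~~~~
step 4: ~~++
+~~+
~~~+
+++~
~~~~
step 5: ~~++
+~~+
~~~+
++~~
~+++
step 6: ~~++
+~~+
~~~+
++~+
~+~~
step 7: ~~++
+~++
~++~
++++
~+~~
step 8: ++~+
++++
~++~
++++
~+~~
step 9: ++++
+~~~
~+~~
++++
~+~~
step 10: ++++
+~~~
~++~
+~~~
~++~
step 11: ++++
+~~~
~++~
+~+~
~~~+
step 12: ++++
+~~~
~++~
+~++
~~+~
step 13: ~~~+
++~~
~++~
+~++
~~+~
step 14: ~~~~
++++
~+++
+~++
~~+~
step 15: +~~~
~~++
++++
+~++
~~+~
step 16: +~~~
~~+~
++~~
+~+~
~~+~
step 17: +~~~
~~+~
++~~
+++~
++~~
step 18: ~++~
~++~
++~~
+++~
++~~
step 19: ~++~
~++~
++~~
++~~
+~++

11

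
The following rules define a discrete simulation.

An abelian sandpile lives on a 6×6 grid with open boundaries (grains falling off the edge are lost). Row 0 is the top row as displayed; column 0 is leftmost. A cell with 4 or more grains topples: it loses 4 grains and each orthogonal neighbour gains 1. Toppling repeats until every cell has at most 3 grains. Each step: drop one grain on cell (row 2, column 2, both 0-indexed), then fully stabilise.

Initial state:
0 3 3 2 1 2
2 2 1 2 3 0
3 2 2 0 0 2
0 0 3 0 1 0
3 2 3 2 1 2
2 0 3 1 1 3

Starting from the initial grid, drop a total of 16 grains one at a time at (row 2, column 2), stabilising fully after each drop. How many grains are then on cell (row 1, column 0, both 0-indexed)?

1

0) 0 3 3 2 1 2
2 2 1 2 3 0
3 2 2 0 0 2
0 0 3 0 1 0
3 2 3 2 1 2
2 0 3 1 1 3
1) 0 3 3 2 1 2
2 2 1 2 3 0
3 2 3 0 0 2
0 0 3 0 1 0
3 2 3 2 1 2
2 0 3 1 1 3
2) 0 3 3 2 1 2
2 2 2 2 3 0
3 3 1 1 0 2
0 1 1 1 1 0
3 3 1 3 1 2
2 1 0 2 1 3
3) 0 3 3 2 1 2
2 2 2 2 3 0
3 3 2 1 0 2
0 1 1 1 1 0
3 3 1 3 1 2
2 1 0 2 1 3
4) 0 3 3 2 1 2
2 2 2 2 3 0
3 3 3 1 0 2
0 1 1 1 1 0
3 3 1 3 1 2
2 1 0 2 1 3
5) 0 3 3 2 1 2
3 3 3 2 3 0
0 1 1 2 0 2
1 2 2 1 1 0
3 3 1 3 1 2
2 1 0 2 1 3
6) 0 3 3 2 1 2
3 3 3 2 3 0
0 1 2 2 0 2
1 2 2 1 1 0
3 3 1 3 1 2
2 1 0 2 1 3
7) 0 3 3 2 1 2
3 3 3 2 3 0
0 1 3 2 0 2
1 2 2 1 1 0
3 3 1 3 1 2
2 1 0 2 1 3
8) 2 1 1 3 1 2
0 2 2 3 3 0
1 3 1 3 0 2
1 2 3 1 1 0
3 3 1 3 1 2
2 1 0 2 1 3
9) 2 1 1 3 1 2
0 2 2 3 3 0
1 3 2 3 0 2
1 2 3 1 1 0
3 3 1 3 1 2
2 1 0 2 1 3
10) 2 1 1 3 1 2
0 2 2 3 3 0
1 3 3 3 0 2
1 2 3 1 1 0
3 3 1 3 1 2
2 1 0 2 1 3
11) 2 2 3 0 3 2
1 0 2 3 0 1
2 3 0 2 2 2
3 1 2 3 1 0
0 1 3 3 1 2
3 2 0 2 1 3
12) 2 2 3 0 3 2
1 0 2 3 0 1
2 3 1 2 2 2
3 1 2 3 1 0
0 1 3 3 1 2
3 2 0 2 1 3
13) 2 2 3 0 3 2
1 0 2 3 0 1
2 3 2 2 2 2
3 1 2 3 1 0
0 1 3 3 1 2
3 2 0 2 1 3
14) 2 2 3 0 3 2
1 0 2 3 0 1
2 3 3 2 2 2
3 1 2 3 1 0
0 1 3 3 1 2
3 2 0 2 1 3
15) 2 2 3 0 3 2
1 1 3 3 0 1
3 0 1 3 2 2
3 2 3 3 1 0
0 1 3 3 1 2
3 2 0 2 1 3
16) 2 2 3 0 3 2
1 1 3 3 0 1
3 0 2 3 2 2
3 2 3 3 1 0
0 1 3 3 1 2
3 2 0 2 1 3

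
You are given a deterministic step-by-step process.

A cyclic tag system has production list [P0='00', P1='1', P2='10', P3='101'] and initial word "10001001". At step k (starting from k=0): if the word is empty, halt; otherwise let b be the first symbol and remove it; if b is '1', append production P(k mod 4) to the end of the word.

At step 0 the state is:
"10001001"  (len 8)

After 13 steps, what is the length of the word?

4

step 0: "10001001"  (len 8)
step 1: "000100100"  (len 9)
step 2: "00100100"  (len 8)
step 3: "0100100"  (len 7)
step 4: "100100"  (len 6)
step 5: "0010000"  (len 7)
step 6: "010000"  (len 6)
step 7: "10000"  (len 5)
step 8: "0000101"  (len 7)
step 9: "000101"  (len 6)
step 10: "00101"  (len 5)
step 11: "0101"  (len 4)
step 12: "101"  (len 3)
step 13: "0100"  (len 4)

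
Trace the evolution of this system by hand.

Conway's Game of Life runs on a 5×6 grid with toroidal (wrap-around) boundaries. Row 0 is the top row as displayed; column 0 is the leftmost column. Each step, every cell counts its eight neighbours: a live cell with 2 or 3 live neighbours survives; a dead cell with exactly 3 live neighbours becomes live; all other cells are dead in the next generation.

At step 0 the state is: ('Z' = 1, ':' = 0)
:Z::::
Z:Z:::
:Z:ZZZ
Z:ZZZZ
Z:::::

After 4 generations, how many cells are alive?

t=0: :Z::::
Z:Z:::
:Z:ZZZ
Z:ZZZZ
Z:::::
t=1: ZZ::::
Z:ZZZZ
::::::
::Z:::
Z:ZZZ:
t=2: ::::::
Z:ZZZZ
:ZZ:ZZ
:ZZ:::
Z:ZZ:Z
t=3: ::::::
Z:Z:::
::::::
::::::
Z:ZZ::
t=4: ::ZZ::
::::::
::::::
::::::
::::::

2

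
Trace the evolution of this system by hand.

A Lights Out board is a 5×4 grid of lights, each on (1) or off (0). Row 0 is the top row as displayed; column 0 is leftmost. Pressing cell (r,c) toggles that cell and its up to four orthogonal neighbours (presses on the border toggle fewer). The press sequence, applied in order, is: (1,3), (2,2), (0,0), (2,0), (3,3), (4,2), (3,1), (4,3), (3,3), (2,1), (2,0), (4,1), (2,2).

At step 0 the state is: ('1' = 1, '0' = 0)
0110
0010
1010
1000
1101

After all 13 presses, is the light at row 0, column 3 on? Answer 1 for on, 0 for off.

1

step 0: 0110
0010
1010
1000
1101
step 1: 0111
0001
1011
1000
1101
step 2: 0111
0011
1100
1010
1101
step 3: 1011
1011
1100
1010
1101
step 4: 1011
0011
0000
0010
1101
step 5: 1011
0011
0001
0001
1100
step 6: 1011
0011
0001
0011
1011
step 7: 1011
0011
0101
1101
1111
step 8: 1011
0011
0101
1100
1100
step 9: 1011
0011
0100
1111
1101
step 10: 1011
0111
1010
1011
1101
step 11: 1011
1111
0110
0011
1101
step 12: 1011
1111
0110
0111
0011
step 13: 1011
1101
0001
0101
0011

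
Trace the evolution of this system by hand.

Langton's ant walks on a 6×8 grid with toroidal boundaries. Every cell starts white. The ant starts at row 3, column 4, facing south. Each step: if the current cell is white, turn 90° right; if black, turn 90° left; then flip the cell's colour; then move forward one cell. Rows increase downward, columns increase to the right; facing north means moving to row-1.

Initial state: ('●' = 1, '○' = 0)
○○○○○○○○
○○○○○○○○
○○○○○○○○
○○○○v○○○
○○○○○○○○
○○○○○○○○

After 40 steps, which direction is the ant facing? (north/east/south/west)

south

step 0: ○○○○○○○○
○○○○○○○○
○○○○○○○○
○○○○v○○○
○○○○○○○○
○○○○○○○○
step 1: ○○○○○○○○
○○○○○○○○
○○○○○○○○
○○○<●○○○
○○○○○○○○
○○○○○○○○
step 2: ○○○○○○○○
○○○○○○○○
○○○^○○○○
○○○●●○○○
○○○○○○○○
○○○○○○○○
step 3: ○○○○○○○○
○○○○○○○○
○○○●>○○○
○○○●●○○○
○○○○○○○○
○○○○○○○○
step 4: ○○○○○○○○
○○○○○○○○
○○○●●○○○
○○○●v○○○
○○○○○○○○
○○○○○○○○
step 5: ○○○○○○○○
○○○○○○○○
○○○●●○○○
○○○●○>○○
○○○○○○○○
○○○○○○○○
step 6: ○○○○○○○○
○○○○○○○○
○○○●●○○○
○○○●○●○○
○○○○○v○○
○○○○○○○○
step 7: ○○○○○○○○
○○○○○○○○
○○○●●○○○
○○○●○●○○
○○○○<●○○
○○○○○○○○
step 8: ○○○○○○○○
○○○○○○○○
○○○●●○○○
○○○●^●○○
○○○○●●○○
○○○○○○○○
step 9: ○○○○○○○○
○○○○○○○○
○○○●●○○○
○○○●●>○○
○○○○●●○○
○○○○○○○○
step 10: ○○○○○○○○
○○○○○○○○
○○○●●^○○
○○○●●○○○
○○○○●●○○
○○○○○○○○
step 11: ○○○○○○○○
○○○○○○○○
○○○●●●>○
○○○●●○○○
○○○○●●○○
○○○○○○○○
step 12: ○○○○○○○○
○○○○○○○○
○○○●●●●○
○○○●●○v○
○○○○●●○○
○○○○○○○○
step 13: ○○○○○○○○
○○○○○○○○
○○○●●●●○
○○○●●<●○
○○○○●●○○
○○○○○○○○
step 14: ○○○○○○○○
○○○○○○○○
○○○●●^●○
○○○●●●●○
○○○○●●○○
○○○○○○○○
step 15: ○○○○○○○○
○○○○○○○○
○○○●<○●○
○○○●●●●○
○○○○●●○○
○○○○○○○○
step 16: ○○○○○○○○
○○○○○○○○
○○○●○○●○
○○○●v●●○
○○○○●●○○
○○○○○○○○
step 17: ○○○○○○○○
○○○○○○○○
○○○●○○●○
○○○●○>●○
○○○○●●○○
○○○○○○○○
step 18: ○○○○○○○○
○○○○○○○○
○○○●○^●○
○○○●○○●○
○○○○●●○○
○○○○○○○○
step 19: ○○○○○○○○
○○○○○○○○
○○○●○●>○
○○○●○○●○
○○○○●●○○
○○○○○○○○
step 20: ○○○○○○○○
○○○○○○^○
○○○●○●○○
○○○●○○●○
○○○○●●○○
○○○○○○○○
step 21: ○○○○○○○○
○○○○○○●>
○○○●○●○○
○○○●○○●○
○○○○●●○○
○○○○○○○○
step 22: ○○○○○○○○
○○○○○○●●
○○○●○●○v
○○○●○○●○
○○○○●●○○
○○○○○○○○
step 23: ○○○○○○○○
○○○○○○●●
○○○●○●<●
○○○●○○●○
○○○○●●○○
○○○○○○○○
step 24: ○○○○○○○○
○○○○○○^●
○○○●○●●●
○○○●○○●○
○○○○●●○○
○○○○○○○○
step 25: ○○○○○○○○
○○○○○<○●
○○○●○●●●
○○○●○○●○
○○○○●●○○
○○○○○○○○
step 26: ○○○○○^○○
○○○○○●○●
○○○●○●●●
○○○●○○●○
○○○○●●○○
○○○○○○○○
step 27: ○○○○○●>○
○○○○○●○●
○○○●○●●●
○○○●○○●○
○○○○●●○○
○○○○○○○○
step 28: ○○○○○●●○
○○○○○●v●
○○○●○●●●
○○○●○○●○
○○○○●●○○
○○○○○○○○
step 29: ○○○○○●●○
○○○○○<●●
○○○●○●●●
○○○●○○●○
○○○○●●○○
○○○○○○○○
step 30: ○○○○○●●○
○○○○○○●●
○○○●○v●●
○○○●○○●○
○○○○●●○○
○○○○○○○○
step 31: ○○○○○●●○
○○○○○○●●
○○○●○○>●
○○○●○○●○
○○○○●●○○
○○○○○○○○
step 32: ○○○○○●●○
○○○○○○^●
○○○●○○○●
○○○●○○●○
○○○○●●○○
○○○○○○○○
step 33: ○○○○○●●○
○○○○○<○●
○○○●○○○●
○○○●○○●○
○○○○●●○○
○○○○○○○○
step 34: ○○○○○^●○
○○○○○●○●
○○○●○○○●
○○○●○○●○
○○○○●●○○
○○○○○○○○
step 35: ○○○○<○●○
○○○○○●○●
○○○●○○○●
○○○●○○●○
○○○○●●○○
○○○○○○○○
step 36: ○○○○●○●○
○○○○○●○●
○○○●○○○●
○○○●○○●○
○○○○●●○○
○○○○^○○○
step 37: ○○○○●○●○
○○○○○●○●
○○○●○○○●
○○○●○○●○
○○○○●●○○
○○○○●>○○
step 38: ○○○○●v●○
○○○○○●○●
○○○●○○○●
○○○●○○●○
○○○○●●○○
○○○○●●○○
step 39: ○○○○<●●○
○○○○○●○●
○○○●○○○●
○○○●○○●○
○○○○●●○○
○○○○●●○○
step 40: ○○○○○●●○
○○○○v●○●
○○○●○○○●
○○○●○○●○
○○○○●●○○
○○○○●●○○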